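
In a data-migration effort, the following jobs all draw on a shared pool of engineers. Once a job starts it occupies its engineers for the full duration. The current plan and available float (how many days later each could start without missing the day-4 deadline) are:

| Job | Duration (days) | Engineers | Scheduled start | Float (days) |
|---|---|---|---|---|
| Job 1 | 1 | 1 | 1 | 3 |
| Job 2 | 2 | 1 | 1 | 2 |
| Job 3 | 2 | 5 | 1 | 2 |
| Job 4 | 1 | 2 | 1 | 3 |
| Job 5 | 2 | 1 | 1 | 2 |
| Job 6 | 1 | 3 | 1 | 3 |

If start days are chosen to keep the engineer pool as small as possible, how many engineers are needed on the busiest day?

Early-start (Job 1@1, Job 2@1, Job 3@1, Job 4@1, Job 5@1, Job 6@1) gives peak 13: d1:13  d2:7  d3:0  d4:0.
Shift Job 3→3, Job 6→2.
Schedule Job 1@1, Job 2@1, Job 3@3, Job 4@1, Job 5@1, Job 6@2: d1:5  d2:5  d3:5  d4:5 — peak 5.
Total engineer-days = 20 over 4 days ⇒ peak ≥ ⌈20/4⌉ = 5, so 5 is optimal.

5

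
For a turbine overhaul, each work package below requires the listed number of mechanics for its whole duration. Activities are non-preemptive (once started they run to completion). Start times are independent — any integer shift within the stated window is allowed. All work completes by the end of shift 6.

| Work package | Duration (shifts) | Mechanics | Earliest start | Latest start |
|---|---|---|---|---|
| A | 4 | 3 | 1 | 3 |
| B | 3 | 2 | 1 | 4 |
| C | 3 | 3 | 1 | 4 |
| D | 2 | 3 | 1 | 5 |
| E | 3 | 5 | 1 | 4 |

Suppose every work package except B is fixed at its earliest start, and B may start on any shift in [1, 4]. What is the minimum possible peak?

B@1: s1:16  s2:16  s3:13  s4:3  s5:0  s6:0 → peak 16
B@2: s1:14  s2:16  s3:13  s4:5  s5:0  s6:0 → peak 16
B@3: s1:14  s2:14  s3:13  s4:5  s5:2  s6:0 → peak 14
B@4: s1:14  s2:14  s3:11  s4:5  s5:2  s6:2 → peak 14
Best is B@3, peak 14.

14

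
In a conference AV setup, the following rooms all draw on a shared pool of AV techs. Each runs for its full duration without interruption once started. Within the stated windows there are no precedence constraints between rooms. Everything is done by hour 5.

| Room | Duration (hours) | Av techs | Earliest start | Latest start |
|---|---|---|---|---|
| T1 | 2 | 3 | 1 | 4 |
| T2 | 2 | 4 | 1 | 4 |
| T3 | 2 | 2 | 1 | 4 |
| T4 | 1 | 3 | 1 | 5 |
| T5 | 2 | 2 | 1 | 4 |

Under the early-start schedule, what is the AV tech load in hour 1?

At early start, hour 1 has: T1, T2, T3, T4, T5.
Demand: 3 + 4 + 2 + 3 + 2 = 14.

14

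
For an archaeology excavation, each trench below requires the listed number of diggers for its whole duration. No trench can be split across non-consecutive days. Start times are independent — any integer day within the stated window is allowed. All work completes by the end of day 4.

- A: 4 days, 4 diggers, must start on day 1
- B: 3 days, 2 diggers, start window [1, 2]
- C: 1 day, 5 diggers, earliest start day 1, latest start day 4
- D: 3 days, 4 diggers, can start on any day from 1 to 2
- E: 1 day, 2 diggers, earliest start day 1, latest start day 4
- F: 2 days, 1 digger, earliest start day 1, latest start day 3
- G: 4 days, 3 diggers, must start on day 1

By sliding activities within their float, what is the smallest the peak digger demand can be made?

14

Early-start (A@1, B@1, C@1, D@1, E@1, F@1, G@1) gives peak 21: d1:21  d2:14  d3:13  d4:7.
Shift D→2, E→4, F→2.
Schedule A@1, B@1, C@1, D@2, E@4, F@2, G@1: d1:14  d2:14  d3:14  d4:13 — peak 14.
Total digger-days = 55 over 4 days ⇒ peak ≥ ⌈55/4⌉ = 14, so 14 is optimal.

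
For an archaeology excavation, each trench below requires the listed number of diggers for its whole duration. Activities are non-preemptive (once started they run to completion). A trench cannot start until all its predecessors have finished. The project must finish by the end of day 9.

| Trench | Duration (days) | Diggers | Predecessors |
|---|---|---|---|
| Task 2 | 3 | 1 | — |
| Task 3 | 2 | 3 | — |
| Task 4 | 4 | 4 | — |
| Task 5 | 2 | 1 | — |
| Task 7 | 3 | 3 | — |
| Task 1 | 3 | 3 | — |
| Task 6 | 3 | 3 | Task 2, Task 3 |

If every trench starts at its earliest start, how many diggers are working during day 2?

At early start, day 2 has: Task 2, Task 3, Task 4, Task 5, Task 7, Task 1.
Demand: 1 + 3 + 4 + 1 + 3 + 3 = 15.

15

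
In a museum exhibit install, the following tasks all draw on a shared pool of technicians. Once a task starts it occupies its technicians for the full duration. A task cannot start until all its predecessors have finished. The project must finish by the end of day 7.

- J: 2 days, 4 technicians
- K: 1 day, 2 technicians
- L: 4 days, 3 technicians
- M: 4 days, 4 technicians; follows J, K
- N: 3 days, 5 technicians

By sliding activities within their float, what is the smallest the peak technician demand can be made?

9

Early-start (J@1, K@1, L@1, M@3, N@1) gives peak 14: d1:14  d2:12  d3:12  d4:7  d5:4  d6:4  d7:0.
Shift N→5.
Schedule J@1, K@1, L@1, M@3, N@5: d1:9  d2:7  d3:7  d4:7  d5:9  d6:9  d7:5 — peak 9.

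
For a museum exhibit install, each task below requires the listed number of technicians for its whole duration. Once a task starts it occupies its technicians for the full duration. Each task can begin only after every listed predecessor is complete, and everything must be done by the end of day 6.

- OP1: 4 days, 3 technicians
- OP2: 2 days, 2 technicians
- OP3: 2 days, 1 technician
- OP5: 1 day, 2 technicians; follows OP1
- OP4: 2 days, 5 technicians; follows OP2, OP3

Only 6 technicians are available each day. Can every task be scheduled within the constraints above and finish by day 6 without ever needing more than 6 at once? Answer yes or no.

The minimum achievable peak is 7; 6 < 7, so no feasible schedule stays within the cap.

no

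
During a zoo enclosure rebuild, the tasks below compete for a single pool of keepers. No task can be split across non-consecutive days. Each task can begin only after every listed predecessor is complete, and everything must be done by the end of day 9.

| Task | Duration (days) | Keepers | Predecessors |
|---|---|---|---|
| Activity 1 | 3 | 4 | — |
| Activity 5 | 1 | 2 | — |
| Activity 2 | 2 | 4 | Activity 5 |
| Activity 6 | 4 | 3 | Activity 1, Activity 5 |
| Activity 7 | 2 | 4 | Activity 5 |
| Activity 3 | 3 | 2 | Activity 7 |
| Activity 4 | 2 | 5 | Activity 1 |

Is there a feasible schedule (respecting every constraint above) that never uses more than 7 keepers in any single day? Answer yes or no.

The minimum achievable peak is 8; 7 < 8, so no feasible schedule stays within the cap.

no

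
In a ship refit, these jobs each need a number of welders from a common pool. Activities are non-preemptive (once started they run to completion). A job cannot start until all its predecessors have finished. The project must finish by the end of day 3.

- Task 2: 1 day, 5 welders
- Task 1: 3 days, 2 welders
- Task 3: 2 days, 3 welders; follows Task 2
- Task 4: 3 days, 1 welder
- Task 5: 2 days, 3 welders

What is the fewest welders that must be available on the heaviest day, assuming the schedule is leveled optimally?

9

Early-start (Task 2@1, Task 1@1, Task 3@2, Task 4@1, Task 5@1) gives peak 11: d1:11  d2:9  d3:6.
Shift Task 5→2.
Schedule Task 2@1, Task 1@1, Task 3@2, Task 4@1, Task 5@2: d1:8  d2:9  d3:9 — peak 9.
Total welder-days = 26 over 3 days ⇒ peak ≥ ⌈26/3⌉ = 9, so 9 is optimal.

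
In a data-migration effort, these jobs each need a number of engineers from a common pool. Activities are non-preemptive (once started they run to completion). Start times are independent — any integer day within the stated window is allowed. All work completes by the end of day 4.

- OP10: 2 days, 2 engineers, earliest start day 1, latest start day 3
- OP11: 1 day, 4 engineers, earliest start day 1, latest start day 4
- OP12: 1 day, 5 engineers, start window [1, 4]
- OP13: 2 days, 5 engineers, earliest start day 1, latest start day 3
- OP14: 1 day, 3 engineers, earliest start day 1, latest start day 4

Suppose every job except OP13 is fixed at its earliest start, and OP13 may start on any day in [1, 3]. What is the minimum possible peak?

OP13@1: d1:19  d2:7  d3:0  d4:0 → peak 19
OP13@2: d1:14  d2:7  d3:5  d4:0 → peak 14
OP13@3: d1:14  d2:2  d3:5  d4:5 → peak 14
Best is OP13@2, peak 14.

14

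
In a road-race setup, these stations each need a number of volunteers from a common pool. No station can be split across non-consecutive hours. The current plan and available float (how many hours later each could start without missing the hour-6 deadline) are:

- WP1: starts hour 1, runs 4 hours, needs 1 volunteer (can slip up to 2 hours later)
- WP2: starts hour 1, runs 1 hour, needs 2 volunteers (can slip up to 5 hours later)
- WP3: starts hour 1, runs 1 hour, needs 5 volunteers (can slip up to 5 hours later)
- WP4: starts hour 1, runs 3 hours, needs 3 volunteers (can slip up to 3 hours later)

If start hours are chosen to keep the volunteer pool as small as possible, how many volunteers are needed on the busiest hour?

5

Early-start (WP1@1, WP2@1, WP3@1, WP4@1) gives peak 11: h1:11  h2:4  h3:4  h4:1  h5:0  h6:0.
Shift WP3→5, WP4→2.
Schedule WP1@1, WP2@1, WP3@5, WP4@2: h1:3  h2:4  h3:4  h4:4  h5:5  h6:0 — peak 5.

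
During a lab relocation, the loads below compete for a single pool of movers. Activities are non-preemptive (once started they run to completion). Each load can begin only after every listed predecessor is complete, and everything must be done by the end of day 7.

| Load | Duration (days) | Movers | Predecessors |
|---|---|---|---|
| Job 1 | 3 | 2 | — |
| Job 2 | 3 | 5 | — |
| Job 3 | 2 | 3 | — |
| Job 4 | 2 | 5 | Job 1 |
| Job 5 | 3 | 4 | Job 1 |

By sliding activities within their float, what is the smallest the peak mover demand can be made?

9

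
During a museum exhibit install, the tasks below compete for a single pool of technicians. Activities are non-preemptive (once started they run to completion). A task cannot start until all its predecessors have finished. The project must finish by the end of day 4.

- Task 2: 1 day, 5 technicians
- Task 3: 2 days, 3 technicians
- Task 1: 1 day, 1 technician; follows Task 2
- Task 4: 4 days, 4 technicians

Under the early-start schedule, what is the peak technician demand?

Early-start schedule: Task 2@1, Task 3@1, Task 1@2, Task 4@1.
Load per day: day 1: 12, day 2: 8, day 3: 4, day 4: 4.
Peak is 12.

12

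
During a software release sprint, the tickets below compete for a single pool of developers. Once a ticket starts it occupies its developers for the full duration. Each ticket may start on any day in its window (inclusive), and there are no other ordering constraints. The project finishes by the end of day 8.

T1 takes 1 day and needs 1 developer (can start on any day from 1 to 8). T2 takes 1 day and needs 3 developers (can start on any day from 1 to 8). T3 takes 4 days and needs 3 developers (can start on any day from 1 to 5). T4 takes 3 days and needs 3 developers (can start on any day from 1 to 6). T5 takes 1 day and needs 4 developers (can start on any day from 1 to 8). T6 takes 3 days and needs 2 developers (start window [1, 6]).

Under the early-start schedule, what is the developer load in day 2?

8

At early start, day 2 has: T3, T4, T6.
Demand: 3 + 3 + 2 = 8.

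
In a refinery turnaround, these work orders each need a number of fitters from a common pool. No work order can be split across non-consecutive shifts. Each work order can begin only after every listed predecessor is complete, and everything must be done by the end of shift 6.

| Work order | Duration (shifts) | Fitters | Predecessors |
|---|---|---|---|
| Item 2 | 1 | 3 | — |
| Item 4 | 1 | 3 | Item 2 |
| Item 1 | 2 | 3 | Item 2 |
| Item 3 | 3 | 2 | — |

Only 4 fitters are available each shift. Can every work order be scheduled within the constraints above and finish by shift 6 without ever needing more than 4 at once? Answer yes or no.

The minimum achievable peak is 5; 4 < 5, so no feasible schedule stays within the cap.

no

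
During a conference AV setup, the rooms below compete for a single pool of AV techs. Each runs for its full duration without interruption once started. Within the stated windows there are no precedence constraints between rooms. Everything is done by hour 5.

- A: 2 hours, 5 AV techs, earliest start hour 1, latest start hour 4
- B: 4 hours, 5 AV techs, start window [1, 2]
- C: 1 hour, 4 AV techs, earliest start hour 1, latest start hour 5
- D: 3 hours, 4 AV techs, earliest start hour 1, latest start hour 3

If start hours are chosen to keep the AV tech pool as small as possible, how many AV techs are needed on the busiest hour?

Early-start (A@1, B@1, C@1, D@1) gives peak 18: h1:18  h2:14  h3:9  h4:5  h5:0.
Shift C→5, D→3.
Schedule A@1, B@1, C@5, D@3: h1:10  h2:10  h3:9  h4:9  h5:8 — peak 10.
Total AV tech-hours = 46 over 5 hours ⇒ peak ≥ ⌈46/5⌉ = 10, so 10 is optimal.

10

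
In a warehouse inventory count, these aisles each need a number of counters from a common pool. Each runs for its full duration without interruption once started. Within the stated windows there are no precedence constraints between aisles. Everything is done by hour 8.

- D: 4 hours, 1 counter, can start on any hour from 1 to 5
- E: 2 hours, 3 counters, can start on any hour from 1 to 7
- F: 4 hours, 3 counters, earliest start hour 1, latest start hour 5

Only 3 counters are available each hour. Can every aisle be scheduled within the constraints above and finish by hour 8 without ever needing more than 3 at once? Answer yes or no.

no

The minimum achievable peak is 4; 3 < 4, so no feasible schedule stays within the cap.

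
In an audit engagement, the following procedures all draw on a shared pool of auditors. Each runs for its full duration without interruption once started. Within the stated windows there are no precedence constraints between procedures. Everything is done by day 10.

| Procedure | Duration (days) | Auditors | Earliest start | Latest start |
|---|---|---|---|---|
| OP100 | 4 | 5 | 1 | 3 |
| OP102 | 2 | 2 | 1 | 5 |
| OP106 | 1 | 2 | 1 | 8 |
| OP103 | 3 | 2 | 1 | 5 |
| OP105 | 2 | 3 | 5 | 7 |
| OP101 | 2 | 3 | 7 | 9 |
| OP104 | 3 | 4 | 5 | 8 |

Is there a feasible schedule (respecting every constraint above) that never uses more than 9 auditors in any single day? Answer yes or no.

yes

Schedule OP100@1, OP102@1, OP106@3, OP103@4, OP105@5, OP101@7, OP104@7: d1:7  d2:7  d3:7  d4:7  d5:5  d6:5  d7:7  d8:7  d9:4  d10:0 — peak 7 ≤ 9.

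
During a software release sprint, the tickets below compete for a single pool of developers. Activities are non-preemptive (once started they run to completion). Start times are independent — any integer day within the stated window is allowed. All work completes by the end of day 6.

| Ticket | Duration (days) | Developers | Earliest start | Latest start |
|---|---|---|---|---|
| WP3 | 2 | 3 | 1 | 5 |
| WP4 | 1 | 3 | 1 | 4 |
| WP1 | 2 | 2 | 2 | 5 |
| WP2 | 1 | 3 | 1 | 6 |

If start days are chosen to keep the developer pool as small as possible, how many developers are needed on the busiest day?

3

Early-start (WP3@1, WP4@1, WP1@2, WP2@1) gives peak 9: d1:9  d2:5  d3:2  d4:0  d5:0  d6:0.
Shift WP4→3, WP1→4, WP2→6.
Schedule WP3@1, WP4@3, WP1@4, WP2@6: d1:3  d2:3  d3:3  d4:2  d5:2  d6:3 — peak 3.
Total developer-days = 16 over 6 days ⇒ peak ≥ ⌈16/6⌉ = 3, so 3 is optimal.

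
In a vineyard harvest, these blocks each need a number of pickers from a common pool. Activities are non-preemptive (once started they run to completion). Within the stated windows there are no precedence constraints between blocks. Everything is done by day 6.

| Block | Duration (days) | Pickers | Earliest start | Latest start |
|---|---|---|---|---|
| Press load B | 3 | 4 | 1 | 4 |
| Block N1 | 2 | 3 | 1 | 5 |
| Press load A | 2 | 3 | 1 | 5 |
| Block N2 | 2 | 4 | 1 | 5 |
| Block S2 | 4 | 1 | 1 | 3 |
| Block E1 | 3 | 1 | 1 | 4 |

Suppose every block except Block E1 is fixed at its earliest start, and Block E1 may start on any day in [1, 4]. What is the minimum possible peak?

Block E1@1: d1:16  d2:16  d3:6  d4:1  d5:0  d6:0 → peak 16
Block E1@2: d1:15  d2:16  d3:6  d4:2  d5:0  d6:0 → peak 16
Block E1@3: d1:15  d2:15  d3:6  d4:2  d5:1  d6:0 → peak 15
Block E1@4: d1:15  d2:15  d3:5  d4:2  d5:1  d6:1 → peak 15
Best is Block E1@3, peak 15.

15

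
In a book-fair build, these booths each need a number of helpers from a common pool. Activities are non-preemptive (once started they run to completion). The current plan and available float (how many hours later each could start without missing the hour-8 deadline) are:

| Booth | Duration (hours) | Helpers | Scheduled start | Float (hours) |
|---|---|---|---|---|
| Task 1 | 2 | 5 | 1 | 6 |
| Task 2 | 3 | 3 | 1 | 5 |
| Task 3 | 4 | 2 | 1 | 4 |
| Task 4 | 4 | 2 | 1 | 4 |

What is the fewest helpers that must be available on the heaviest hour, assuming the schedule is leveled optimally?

7

Early-start (Task 1@1, Task 2@1, Task 3@1, Task 4@1) gives peak 12: h1:12  h2:12  h3:7  h4:4  h5:0  h6:0  h7:0  h8:0.
Shift Task 2→3, Task 4→3.
Schedule Task 1@1, Task 2@3, Task 3@1, Task 4@3: h1:7  h2:7  h3:7  h4:7  h5:5  h6:2  h7:0  h8:0 — peak 7.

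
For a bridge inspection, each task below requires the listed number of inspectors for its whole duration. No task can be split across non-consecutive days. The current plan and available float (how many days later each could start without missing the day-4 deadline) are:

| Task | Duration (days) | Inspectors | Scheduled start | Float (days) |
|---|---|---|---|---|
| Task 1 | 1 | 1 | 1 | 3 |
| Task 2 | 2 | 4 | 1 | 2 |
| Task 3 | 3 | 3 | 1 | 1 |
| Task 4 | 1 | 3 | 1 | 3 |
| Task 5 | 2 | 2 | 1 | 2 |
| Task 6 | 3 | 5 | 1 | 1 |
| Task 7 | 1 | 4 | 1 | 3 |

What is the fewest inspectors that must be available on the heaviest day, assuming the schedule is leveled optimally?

12

Early-start (Task 1@1, Task 2@1, Task 3@1, Task 4@1, Task 5@1, Task 6@1, Task 7@1) gives peak 22: d1:22  d2:14  d3:8  d4:0.
Shift Task 5→3, Task 6→2, Task 7→4.
Schedule Task 1@1, Task 2@1, Task 3@1, Task 4@1, Task 5@3, Task 6@2, Task 7@4: d1:11  d2:12  d3:10  d4:11 — peak 12.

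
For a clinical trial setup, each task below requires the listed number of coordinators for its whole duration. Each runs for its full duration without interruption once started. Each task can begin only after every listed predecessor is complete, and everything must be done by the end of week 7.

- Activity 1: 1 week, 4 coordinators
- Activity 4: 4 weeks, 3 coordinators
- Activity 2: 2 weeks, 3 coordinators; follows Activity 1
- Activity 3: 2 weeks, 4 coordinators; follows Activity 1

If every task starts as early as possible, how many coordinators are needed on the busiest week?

Early-start schedule: Activity 1@1, Activity 4@1, Activity 2@2, Activity 3@2.
Load per week: week 1: 7, week 2: 10, week 3: 10, week 4: 3, week 5: 0, week 6: 0, week 7: 0.
Peak is 10.

10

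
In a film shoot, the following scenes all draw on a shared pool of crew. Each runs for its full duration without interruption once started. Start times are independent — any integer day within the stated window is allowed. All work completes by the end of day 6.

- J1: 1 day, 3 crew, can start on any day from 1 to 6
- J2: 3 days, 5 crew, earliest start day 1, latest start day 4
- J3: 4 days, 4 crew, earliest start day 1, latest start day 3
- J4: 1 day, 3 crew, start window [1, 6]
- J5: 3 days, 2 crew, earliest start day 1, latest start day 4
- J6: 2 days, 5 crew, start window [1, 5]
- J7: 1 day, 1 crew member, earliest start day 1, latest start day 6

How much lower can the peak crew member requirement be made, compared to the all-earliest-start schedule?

Early-start peak: d1:23  d2:16  d3:11  d4:4  d5:0  d6:0 ⇒ 23.
Leveled (J1@1, J2@4, J3@1, J4@2, J5@1, J6@5, J7@1): d1:10  d2:9  d3:6  d4:9  d5:10  d6:10 ⇒ 10.
Reduction 23 − 10 = 13.

13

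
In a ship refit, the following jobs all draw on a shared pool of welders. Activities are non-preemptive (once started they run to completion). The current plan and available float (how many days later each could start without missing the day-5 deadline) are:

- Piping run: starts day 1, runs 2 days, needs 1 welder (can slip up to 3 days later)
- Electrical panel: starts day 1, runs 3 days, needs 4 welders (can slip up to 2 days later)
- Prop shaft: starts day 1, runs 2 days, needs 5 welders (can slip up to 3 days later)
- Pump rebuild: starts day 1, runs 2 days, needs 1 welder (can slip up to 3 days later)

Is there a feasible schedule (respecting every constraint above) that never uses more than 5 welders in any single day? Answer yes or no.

no

Total welder-days = 26; over 5 days the average is 26/5 > 5, so some day must exceed 5.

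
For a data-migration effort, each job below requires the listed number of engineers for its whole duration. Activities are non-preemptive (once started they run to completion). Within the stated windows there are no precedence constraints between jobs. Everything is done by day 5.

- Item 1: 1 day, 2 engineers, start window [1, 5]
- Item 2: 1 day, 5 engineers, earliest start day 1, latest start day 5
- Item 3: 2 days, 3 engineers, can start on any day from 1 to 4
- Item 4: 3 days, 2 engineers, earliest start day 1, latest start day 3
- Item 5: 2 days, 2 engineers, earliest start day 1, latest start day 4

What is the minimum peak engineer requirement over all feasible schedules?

5

Early-start (Item 1@1, Item 2@1, Item 3@1, Item 4@1, Item 5@1) gives peak 14: d1:14  d2:7  d3:2  d4:0  d5:0.
Shift Item 2→5, Item 4→2, Item 5→3.
Schedule Item 1@1, Item 2@5, Item 3@1, Item 4@2, Item 5@3: d1:5  d2:5  d3:4  d4:4  d5:5 — peak 5.
Total engineer-days = 23 over 5 days ⇒ peak ≥ ⌈23/5⌉ = 5, so 5 is optimal.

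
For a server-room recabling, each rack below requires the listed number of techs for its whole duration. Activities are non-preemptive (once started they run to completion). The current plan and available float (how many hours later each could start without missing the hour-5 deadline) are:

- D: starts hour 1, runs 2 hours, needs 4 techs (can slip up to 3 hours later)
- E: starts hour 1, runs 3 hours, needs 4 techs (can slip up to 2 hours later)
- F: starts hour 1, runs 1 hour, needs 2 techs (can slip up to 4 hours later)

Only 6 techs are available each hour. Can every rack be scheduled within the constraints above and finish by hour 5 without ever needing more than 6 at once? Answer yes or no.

Schedule D@1, E@3, F@1: h1:6  h2:4  h3:4  h4:4  h5:4 — peak 6 ≤ 6.

yes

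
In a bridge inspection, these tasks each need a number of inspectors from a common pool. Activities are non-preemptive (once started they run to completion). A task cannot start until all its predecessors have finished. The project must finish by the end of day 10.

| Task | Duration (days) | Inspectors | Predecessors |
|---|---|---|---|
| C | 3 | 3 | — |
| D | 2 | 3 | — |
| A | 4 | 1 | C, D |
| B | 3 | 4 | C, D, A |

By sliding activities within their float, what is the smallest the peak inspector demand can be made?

6

Schedule C@1, D@1, A@4, B@8: d1:6  d2:6  d3:3  d4:1  d5:1  d6:1  d7:1  d8:4  d9:4  d10:4 — peak 6.
No arrangement of the 2 feasible schedules does better.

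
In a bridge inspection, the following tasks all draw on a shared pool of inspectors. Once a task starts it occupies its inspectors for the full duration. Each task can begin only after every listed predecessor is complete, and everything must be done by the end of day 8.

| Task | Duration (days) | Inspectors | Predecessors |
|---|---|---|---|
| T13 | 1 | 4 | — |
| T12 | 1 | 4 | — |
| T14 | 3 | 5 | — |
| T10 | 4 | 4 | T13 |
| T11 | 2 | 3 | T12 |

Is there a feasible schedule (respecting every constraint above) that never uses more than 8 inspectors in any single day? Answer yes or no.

Schedule T13@1, T12@1, T14@2, T10@5, T11@2: d1:8  d2:8  d3:8  d4:5  d5:4  d6:4  d7:4  d8:4 — peak 8 ≤ 8.

yes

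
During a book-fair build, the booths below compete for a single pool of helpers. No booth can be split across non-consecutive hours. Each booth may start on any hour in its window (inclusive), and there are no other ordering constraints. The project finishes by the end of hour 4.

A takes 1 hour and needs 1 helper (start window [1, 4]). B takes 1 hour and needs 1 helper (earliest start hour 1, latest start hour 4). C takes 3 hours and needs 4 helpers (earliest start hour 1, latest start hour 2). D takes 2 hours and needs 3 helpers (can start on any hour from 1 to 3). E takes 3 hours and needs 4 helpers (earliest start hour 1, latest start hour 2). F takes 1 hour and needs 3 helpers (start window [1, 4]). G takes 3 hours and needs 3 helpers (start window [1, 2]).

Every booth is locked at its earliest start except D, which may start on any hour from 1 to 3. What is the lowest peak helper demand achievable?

D@1: h1:19  h2:14  h3:11  h4:0 → peak 19
D@2: h1:16  h2:14  h3:14  h4:0 → peak 16
D@3: h1:16  h2:11  h3:14  h4:3 → peak 16
Best is D@2, peak 16.

16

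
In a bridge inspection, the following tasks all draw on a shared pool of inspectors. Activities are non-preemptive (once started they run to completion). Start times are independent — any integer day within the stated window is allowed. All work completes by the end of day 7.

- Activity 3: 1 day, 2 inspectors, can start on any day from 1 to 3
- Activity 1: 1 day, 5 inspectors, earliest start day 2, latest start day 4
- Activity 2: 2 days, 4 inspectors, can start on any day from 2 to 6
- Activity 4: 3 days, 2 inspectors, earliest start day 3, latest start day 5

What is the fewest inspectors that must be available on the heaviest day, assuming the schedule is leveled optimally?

5

Early-start (Activity 3@1, Activity 1@2, Activity 2@2, Activity 4@3) gives peak 9: d1:2  d2:9  d3:6  d4:2  d5:2  d6:0  d7:0.
Shift Activity 2→3, Activity 4→5.
Schedule Activity 3@1, Activity 1@2, Activity 2@3, Activity 4@5: d1:2  d2:5  d3:4  d4:4  d5:2  d6:2  d7:2 — peak 5.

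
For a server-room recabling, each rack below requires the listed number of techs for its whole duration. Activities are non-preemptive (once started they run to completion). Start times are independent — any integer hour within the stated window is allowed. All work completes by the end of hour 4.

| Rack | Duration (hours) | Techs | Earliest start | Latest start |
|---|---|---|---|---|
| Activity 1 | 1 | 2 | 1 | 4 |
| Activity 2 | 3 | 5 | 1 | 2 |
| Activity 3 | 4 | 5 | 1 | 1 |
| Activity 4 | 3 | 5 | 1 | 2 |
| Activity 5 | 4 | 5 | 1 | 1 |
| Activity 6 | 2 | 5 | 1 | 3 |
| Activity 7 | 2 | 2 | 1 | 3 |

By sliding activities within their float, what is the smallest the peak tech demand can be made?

25

Early-start (Activity 1@1, Activity 2@1, Activity 3@1, Activity 4@1, Activity 5@1, Activity 6@1, Activity 7@1) gives peak 29: h1:29  h2:27  h3:20  h4:10.
Shift Activity 6→3.
Schedule Activity 1@1, Activity 2@1, Activity 3@1, Activity 4@1, Activity 5@1, Activity 6@3, Activity 7@1: h1:24  h2:22  h3:25  h4:15 — peak 25.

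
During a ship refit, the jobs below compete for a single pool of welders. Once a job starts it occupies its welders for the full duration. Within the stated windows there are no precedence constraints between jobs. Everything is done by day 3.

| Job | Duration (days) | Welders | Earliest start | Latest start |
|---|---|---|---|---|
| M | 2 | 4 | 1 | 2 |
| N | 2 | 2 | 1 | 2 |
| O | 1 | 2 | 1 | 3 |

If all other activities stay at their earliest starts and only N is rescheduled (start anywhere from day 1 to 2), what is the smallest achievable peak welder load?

N@1: d1:8  d2:6  d3:0 → peak 8
N@2: d1:6  d2:6  d3:2 → peak 6
Best is N@2, peak 6.

6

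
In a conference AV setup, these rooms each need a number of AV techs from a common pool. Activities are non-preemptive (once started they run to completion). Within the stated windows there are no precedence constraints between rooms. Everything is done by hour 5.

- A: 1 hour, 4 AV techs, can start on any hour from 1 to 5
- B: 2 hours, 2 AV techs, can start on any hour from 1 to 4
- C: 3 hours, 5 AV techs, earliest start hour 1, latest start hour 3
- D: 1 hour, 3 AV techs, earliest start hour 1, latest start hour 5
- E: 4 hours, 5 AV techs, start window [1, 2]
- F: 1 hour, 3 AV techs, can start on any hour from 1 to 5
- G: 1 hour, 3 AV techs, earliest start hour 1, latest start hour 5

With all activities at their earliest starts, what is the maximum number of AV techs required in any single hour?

Early-start schedule: A@1, B@1, C@1, D@1, E@1, F@1, G@1.
Load per hour: hour 1: 25, hour 2: 12, hour 3: 10, hour 4: 5, hour 5: 0.
Peak is 25.

25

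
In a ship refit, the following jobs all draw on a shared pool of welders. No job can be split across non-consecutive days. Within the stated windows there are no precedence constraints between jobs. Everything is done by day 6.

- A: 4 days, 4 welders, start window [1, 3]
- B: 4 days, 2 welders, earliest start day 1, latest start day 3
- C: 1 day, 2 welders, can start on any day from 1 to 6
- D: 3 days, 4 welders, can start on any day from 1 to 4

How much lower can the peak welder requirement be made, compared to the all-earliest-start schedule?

2

Early-start peak: d1:12  d2:10  d3:10  d4:6  d5:0  d6:0 ⇒ 12.
Leveled (A@1, B@1, C@1, D@2): d1:8  d2:10  d3:10  d4:10  d5:0  d6:0 ⇒ 10.
Reduction 12 − 10 = 2.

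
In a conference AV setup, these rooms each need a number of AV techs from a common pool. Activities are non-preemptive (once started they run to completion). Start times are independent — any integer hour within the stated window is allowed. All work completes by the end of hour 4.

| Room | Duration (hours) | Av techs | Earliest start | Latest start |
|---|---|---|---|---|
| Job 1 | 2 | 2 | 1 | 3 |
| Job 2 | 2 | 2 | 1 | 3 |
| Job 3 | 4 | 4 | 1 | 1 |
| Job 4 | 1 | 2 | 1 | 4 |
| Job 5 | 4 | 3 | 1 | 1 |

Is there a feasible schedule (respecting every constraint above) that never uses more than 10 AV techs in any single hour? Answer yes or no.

no

The minimum achievable peak is 11; 10 < 11, so no feasible schedule stays within the cap.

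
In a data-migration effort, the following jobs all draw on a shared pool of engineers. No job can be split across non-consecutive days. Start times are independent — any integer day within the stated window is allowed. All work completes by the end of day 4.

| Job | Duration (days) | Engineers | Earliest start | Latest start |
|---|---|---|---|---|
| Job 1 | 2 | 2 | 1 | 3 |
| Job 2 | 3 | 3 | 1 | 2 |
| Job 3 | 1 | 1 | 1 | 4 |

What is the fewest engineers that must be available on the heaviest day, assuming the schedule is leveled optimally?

5

Early-start (Job 1@1, Job 2@1, Job 3@1) gives peak 6: d1:6  d2:5  d3:3  d4:0.
Shift Job 3→3.
Schedule Job 1@1, Job 2@1, Job 3@3: d1:5  d2:5  d3:4  d4:0 — peak 5.
No arrangement of the 24 feasible schedules does better.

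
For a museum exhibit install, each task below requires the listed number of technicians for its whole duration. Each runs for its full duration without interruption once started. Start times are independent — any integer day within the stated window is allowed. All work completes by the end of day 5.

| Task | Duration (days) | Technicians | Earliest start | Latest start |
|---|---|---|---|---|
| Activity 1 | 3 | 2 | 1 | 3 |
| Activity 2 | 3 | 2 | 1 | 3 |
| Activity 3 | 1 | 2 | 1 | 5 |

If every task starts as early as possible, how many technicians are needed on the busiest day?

6

Early-start schedule: Activity 1@1, Activity 2@1, Activity 3@1.
Load per day: day 1: 6, day 2: 4, day 3: 4, day 4: 0, day 5: 0.
Peak is 6.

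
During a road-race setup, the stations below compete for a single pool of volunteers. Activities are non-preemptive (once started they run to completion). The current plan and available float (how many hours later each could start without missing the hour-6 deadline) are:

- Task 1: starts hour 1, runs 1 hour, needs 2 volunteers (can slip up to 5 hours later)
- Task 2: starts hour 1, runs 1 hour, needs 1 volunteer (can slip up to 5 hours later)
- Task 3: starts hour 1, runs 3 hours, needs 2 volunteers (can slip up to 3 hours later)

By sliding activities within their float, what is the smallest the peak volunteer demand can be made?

Early-start (Task 1@1, Task 2@1, Task 3@1) gives peak 5: h1:5  h2:2  h3:2  h4:0  h5:0  h6:0.
Shift Task 2→2, Task 3→3.
Schedule Task 1@1, Task 2@2, Task 3@3: h1:2  h2:1  h3:2  h4:2  h5:2  h6:0 — peak 2.
Total volunteer-hours = 9 over 6 hours ⇒ peak ≥ ⌈9/6⌉ = 2, so 2 is optimal.

2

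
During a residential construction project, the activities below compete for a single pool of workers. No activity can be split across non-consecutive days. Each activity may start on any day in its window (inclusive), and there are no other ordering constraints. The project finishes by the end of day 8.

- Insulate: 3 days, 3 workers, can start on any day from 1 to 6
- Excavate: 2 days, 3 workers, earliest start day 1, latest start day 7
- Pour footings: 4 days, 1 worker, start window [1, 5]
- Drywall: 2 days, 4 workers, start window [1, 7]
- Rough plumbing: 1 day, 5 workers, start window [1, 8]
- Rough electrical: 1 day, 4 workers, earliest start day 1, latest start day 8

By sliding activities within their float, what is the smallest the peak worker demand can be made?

Early-start (Insulate@1, Excavate@1, Pour footings@1, Drywall@1, Rough plumbing@1, Rough electrical@1) gives peak 20: d1:20  d2:11  d3:4  d4:1  d5:0  d6:0  d7:0  d8:0.
Shift Pour footings→3, Drywall→4, Rough plumbing→6, Rough electrical→7.
Schedule Insulate@1, Excavate@1, Pour footings@3, Drywall@4, Rough plumbing@6, Rough electrical@7: d1:6  d2:6  d3:4  d4:5  d5:5  d6:6  d7:4  d8:0 — peak 6.

6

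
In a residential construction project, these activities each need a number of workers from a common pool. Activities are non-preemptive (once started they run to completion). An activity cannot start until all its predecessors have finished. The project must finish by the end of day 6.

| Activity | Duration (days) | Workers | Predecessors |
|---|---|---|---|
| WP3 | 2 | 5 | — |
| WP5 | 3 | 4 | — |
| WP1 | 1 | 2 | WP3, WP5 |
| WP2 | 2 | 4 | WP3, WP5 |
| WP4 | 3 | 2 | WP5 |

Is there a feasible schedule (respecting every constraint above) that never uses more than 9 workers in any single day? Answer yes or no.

yes

Schedule WP3@1, WP5@1, WP1@4, WP2@4, WP4@4: d1:9  d2:9  d3:4  d4:8  d5:6  d6:2 — peak 9 ≤ 9.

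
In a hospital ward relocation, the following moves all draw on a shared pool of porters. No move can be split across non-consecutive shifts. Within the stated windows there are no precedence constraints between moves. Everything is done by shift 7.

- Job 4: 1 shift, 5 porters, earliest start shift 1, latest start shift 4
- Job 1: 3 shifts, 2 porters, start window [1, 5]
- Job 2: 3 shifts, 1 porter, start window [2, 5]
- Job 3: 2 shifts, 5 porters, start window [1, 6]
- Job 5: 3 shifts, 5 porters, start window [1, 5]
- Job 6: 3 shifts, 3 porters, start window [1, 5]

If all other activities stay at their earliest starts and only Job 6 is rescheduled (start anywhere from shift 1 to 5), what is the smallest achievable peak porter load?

17

Job 6@1: s1:20  s2:16  s3:11  s4:1  s5:0  s6:0  s7:0 → peak 20
Job 6@2: s1:17  s2:16  s3:11  s4:4  s5:0  s6:0  s7:0 → peak 17
Job 6@3: s1:17  s2:13  s3:11  s4:4  s5:3  s6:0  s7:0 → peak 17
Job 6@4: s1:17  s2:13  s3:8  s4:4  s5:3  s6:3  s7:0 → peak 17
Job 6@5: s1:17  s2:13  s3:8  s4:1  s5:3  s6:3  s7:3 → peak 17
Best is Job 6@2, peak 17.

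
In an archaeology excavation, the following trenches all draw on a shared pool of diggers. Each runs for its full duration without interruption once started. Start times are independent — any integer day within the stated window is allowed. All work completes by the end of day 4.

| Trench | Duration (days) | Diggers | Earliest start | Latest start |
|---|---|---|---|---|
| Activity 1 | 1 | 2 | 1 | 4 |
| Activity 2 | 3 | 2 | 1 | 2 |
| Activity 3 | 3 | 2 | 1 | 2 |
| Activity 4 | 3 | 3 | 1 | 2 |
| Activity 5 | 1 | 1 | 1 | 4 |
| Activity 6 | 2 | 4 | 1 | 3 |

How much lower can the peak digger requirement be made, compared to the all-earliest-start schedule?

3

Early-start peak: d1:14  d2:11  d3:7  d4:0 ⇒ 14.
Leveled (Activity 1@1, Activity 2@1, Activity 3@1, Activity 4@1, Activity 5@1, Activity 6@2): d1:10  d2:11  d3:11  d4:0 ⇒ 11.
Reduction 14 − 11 = 3.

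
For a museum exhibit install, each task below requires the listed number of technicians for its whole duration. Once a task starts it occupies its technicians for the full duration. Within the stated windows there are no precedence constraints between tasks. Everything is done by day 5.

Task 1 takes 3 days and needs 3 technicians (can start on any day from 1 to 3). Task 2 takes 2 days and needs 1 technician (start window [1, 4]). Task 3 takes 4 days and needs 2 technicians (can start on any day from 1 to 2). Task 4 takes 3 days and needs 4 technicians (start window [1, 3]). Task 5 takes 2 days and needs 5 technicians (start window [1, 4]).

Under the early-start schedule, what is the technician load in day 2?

15

At early start, day 2 has: Task 1, Task 2, Task 3, Task 4, Task 5.
Demand: 3 + 1 + 2 + 4 + 5 = 15.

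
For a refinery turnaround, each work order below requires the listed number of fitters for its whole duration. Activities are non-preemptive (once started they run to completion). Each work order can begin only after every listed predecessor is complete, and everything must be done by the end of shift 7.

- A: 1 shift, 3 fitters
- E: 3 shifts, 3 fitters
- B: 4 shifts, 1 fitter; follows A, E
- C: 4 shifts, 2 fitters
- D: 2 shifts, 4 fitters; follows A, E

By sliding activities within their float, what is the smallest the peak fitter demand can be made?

Early-start (A@1, E@1, B@4, C@1, D@4) gives peak 8: s1:8  s2:5  s3:5  s4:7  s5:5  s6:1  s7:1.
Shift C→2, D→6.
Schedule A@1, E@1, B@4, C@2, D@6: s1:6  s2:5  s3:5  s4:3  s5:3  s6:5  s7:5 — peak 6.

6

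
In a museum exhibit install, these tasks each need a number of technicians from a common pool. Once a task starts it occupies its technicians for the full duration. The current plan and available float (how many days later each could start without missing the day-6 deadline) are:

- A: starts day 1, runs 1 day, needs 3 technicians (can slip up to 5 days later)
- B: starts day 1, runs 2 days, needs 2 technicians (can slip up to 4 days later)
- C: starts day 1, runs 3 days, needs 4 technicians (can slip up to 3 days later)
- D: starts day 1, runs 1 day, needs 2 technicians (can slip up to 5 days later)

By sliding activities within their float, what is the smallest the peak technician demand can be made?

4

Early-start (A@1, B@1, C@1, D@1) gives peak 11: d1:11  d2:6  d3:4  d4:0  d5:0  d6:0.
Shift B→2, C→4, D→2.
Schedule A@1, B@2, C@4, D@2: d1:3  d2:4  d3:2  d4:4  d5:4  d6:4 — peak 4.
Total technician-days = 21 over 6 days ⇒ peak ≥ ⌈21/6⌉ = 4, so 4 is optimal.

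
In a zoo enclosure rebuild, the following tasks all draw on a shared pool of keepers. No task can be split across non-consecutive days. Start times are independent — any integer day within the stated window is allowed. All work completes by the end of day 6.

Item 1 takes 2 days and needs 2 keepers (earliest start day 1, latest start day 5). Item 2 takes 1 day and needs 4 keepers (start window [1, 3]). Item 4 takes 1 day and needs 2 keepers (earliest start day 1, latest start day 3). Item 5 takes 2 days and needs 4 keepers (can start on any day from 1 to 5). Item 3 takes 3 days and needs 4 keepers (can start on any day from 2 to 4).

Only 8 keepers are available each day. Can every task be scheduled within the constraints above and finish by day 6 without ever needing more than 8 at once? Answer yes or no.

yes

Schedule Item 1@1, Item 2@1, Item 4@3, Item 5@2, Item 3@4: d1:6  d2:6  d3:6  d4:4  d5:4  d6:4 — peak 6 ≤ 8.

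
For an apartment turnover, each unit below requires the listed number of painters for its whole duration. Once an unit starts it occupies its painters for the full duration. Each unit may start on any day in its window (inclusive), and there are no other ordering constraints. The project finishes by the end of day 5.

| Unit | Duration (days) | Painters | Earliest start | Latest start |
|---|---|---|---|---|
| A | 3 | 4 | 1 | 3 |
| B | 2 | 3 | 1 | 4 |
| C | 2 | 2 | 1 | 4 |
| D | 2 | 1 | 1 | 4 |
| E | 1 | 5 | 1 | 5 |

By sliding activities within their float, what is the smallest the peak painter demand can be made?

7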